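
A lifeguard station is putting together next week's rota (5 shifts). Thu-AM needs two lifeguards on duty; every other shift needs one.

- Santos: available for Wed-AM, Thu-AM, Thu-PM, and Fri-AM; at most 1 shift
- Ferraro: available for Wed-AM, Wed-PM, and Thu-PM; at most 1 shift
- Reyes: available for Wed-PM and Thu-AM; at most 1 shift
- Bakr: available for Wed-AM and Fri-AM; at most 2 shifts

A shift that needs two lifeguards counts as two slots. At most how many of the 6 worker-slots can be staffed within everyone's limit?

5

Total capacity across all lifeguards is 1+1+1+2 = 5, and 6 slots are needed, so at most 5 can be filled.
An assignment achieving 5: Wed-AM→Bakr, Wed-PM→Ferraro, Thu-AM→Santos+Reyes, Fri-AM→Bakr.
Loads: Santos 1/1, Ferraro 1/1, Reyes 1/1, Bakr 2/2.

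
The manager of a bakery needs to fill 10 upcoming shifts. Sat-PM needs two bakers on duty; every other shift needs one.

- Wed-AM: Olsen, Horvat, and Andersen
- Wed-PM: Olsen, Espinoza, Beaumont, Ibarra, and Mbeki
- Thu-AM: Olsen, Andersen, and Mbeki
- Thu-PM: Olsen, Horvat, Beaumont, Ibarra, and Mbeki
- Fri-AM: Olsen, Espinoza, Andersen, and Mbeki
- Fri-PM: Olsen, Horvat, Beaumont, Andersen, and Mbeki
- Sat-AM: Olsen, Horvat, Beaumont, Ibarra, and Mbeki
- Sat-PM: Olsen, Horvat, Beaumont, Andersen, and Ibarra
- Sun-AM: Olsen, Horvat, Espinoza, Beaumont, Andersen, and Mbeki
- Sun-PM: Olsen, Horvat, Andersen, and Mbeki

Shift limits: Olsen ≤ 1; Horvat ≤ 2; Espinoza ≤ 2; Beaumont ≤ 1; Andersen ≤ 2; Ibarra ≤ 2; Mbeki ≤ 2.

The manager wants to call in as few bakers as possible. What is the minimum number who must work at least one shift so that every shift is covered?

11 slots to fill and no one can take more than 2, so at least ⌈11/2⌉ = 6 bakers are needed.
Olsen, Horvat, Espinoza, Andersen, Ibarra, and Mbeki alone can cover everything: Wed-AM→Olsen, Wed-PM→Espinoza, Thu-AM→Andersen, Thu-PM→Horvat, Fri-AM→Espinoza, Fri-PM→Horvat, Sat-AM→Ibarra, Sat-PM→Andersen+Ibarra, Sun-AM→Mbeki, Sun-PM→Mbeki.

6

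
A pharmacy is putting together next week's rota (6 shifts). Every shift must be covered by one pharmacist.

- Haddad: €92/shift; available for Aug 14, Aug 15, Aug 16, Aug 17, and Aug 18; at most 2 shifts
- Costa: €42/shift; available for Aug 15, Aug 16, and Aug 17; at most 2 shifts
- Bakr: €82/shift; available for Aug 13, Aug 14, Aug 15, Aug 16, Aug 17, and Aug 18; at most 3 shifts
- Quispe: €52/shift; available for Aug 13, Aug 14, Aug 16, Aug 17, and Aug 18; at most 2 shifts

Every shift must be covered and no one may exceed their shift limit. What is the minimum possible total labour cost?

€352

Picking the cheapest available pharmacist for each shift independently would cost €282, but that ignores the shift limits.
An optimal schedule: Aug 13→Quispe, Aug 14→Quispe, Aug 15→Costa, Aug 16→Costa, Aug 17→Bakr, Aug 18→Bakr.
Total: 52 + 52 + 42 + 42 + 82 + 82 = €352.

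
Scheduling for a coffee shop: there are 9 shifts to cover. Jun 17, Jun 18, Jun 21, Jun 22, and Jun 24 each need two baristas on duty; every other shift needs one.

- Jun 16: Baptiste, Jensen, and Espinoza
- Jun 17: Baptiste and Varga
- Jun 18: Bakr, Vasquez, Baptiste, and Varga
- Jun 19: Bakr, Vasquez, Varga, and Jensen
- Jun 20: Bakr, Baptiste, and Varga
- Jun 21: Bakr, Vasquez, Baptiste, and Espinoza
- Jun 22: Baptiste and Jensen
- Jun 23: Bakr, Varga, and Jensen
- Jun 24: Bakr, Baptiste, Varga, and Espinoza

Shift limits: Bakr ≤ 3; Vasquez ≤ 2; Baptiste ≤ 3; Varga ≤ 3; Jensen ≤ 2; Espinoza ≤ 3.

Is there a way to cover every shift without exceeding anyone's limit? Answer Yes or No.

Yes

Jun 17 can only be covered by Baptiste and Varga, so that assignment is forced.
Jun 22 can only be covered by Baptiste and Jensen, so that assignment is forced.
One valid schedule: Jun 16→Baptiste, Jun 17→Baptiste+Varga, Jun 18→Vasquez+Varga, Jun 19→Bakr, Jun 20→Bakr, Jun 21→Vasquez+Espinoza, Jun 22→Baptiste+Jensen, Jun 23→Bakr, Jun 24→Varga+Espinoza.
Loads: Bakr 3/3, Vasquez 2/2, Baptiste 3/3, Varga 3/3, Jensen 1/2, Espinoza 2/3 — all within limits.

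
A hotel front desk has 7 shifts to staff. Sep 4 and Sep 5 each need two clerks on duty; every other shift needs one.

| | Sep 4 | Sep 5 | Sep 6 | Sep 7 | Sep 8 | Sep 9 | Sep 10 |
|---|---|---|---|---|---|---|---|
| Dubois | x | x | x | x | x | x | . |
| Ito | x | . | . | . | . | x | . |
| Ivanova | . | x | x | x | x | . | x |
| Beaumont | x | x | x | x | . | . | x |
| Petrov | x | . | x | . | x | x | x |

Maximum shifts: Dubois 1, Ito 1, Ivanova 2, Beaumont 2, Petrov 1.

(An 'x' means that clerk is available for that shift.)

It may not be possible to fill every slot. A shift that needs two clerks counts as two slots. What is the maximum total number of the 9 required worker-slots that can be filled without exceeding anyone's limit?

7

Total capacity across all clerks is 1+1+2+2+1 = 7, and 9 slots are needed, so at most 7 can be filled.
An assignment achieving 7: Sep 4→Beaumont, Sep 5→Dubois+Ivanova, Sep 7→Ivanova, Sep 8→Petrov, Sep 9→Ito, Sep 10→Beaumont.
Loads: Dubois 1/1, Ito 1/1, Ivanova 2/2, Beaumont 2/2, Petrov 1/1.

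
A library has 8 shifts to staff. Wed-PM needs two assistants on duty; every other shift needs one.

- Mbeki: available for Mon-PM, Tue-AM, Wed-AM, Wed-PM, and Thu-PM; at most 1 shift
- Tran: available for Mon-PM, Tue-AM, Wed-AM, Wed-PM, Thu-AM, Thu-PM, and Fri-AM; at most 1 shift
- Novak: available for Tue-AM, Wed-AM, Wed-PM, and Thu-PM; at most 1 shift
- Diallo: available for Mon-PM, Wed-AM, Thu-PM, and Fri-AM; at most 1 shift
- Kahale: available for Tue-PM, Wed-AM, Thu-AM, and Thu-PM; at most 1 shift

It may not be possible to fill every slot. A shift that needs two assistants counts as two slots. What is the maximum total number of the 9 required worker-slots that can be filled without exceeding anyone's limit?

Total capacity across all assistants is 1+1+1+1+1 = 5, and 9 slots are needed, so at most 5 can be filled.
An assignment achieving 5: Mon-PM→Mbeki, Tue-AM→Novak, Tue-PM→Kahale, Thu-AM→Tran, Fri-AM→Diallo.
Loads: Mbeki 1/1, Tran 1/1, Novak 1/1, Diallo 1/1, Kahale 1/1.

5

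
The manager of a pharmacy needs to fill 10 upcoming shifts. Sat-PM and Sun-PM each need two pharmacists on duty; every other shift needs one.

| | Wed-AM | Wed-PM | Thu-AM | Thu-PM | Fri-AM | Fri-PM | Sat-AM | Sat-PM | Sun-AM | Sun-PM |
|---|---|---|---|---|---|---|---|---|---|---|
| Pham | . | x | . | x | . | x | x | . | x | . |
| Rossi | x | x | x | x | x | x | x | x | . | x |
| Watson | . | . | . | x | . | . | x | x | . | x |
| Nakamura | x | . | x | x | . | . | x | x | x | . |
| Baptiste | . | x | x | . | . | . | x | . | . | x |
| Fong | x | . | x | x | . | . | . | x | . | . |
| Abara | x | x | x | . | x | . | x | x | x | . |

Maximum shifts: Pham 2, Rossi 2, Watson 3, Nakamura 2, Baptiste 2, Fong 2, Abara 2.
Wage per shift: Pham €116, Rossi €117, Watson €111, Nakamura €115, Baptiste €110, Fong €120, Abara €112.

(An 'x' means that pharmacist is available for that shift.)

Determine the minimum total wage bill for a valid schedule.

Picking the cheapest available pharmacist for each shift independently would cost €1337, but that ignores the shift limits.
An optimal schedule: Wed-AM→Nakamura, Wed-PM→Baptiste, Thu-AM→Nakamura, Thu-PM→Watson, Fri-AM→Abara, Fri-PM→Pham, Sat-AM→Pham, Sat-PM→Watson+Rossi, Sun-AM→Abara, Sun-PM→Baptiste+Watson.
Total: 115 + 110 + 115 + 111 + 112 + 116 + 116 + 111 + 117 + 112 + 110 + 111 = €1356.

€1356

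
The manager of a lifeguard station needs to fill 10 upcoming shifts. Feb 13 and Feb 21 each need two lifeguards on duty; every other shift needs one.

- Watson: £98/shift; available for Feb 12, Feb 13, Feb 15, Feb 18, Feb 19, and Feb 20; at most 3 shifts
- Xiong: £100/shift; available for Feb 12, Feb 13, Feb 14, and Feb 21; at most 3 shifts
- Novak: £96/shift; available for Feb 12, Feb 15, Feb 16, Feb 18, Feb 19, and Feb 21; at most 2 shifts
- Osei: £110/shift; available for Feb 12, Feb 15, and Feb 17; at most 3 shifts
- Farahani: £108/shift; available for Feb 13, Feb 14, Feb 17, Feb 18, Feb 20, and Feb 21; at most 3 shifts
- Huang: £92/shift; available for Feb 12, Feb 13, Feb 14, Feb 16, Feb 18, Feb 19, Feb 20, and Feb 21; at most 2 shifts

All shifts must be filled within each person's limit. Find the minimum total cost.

£1186

Picking the cheapest available lifeguard for each shift independently would cost £1134, but that ignores the shift limits.
An optimal schedule: Feb 12→Xiong, Feb 13→Watson+Xiong, Feb 14→Huang, Feb 15→Novak, Feb 16→Huang, Feb 17→Farahani, Feb 18→Watson, Feb 19→Novak, Feb 20→Watson, Feb 21→Xiong+Farahani.
Total: 100 + 98 + 100 + 92 + 96 + 92 + 108 + 98 + 96 + 98 + 100 + 108 = £1186.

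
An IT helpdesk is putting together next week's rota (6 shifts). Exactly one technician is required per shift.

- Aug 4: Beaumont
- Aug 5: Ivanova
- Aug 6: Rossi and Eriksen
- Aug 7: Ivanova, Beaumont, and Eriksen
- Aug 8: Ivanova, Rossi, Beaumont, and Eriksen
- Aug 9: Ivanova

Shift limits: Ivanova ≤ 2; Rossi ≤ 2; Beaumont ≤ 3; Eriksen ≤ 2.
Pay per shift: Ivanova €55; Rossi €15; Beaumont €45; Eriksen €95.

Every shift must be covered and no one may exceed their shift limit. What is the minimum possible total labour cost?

Aug 4 can only be covered by Beaumont, so that assignment is forced.
Aug 5 can only be covered by Ivanova, so that assignment is forced.
Aug 9 can only be covered by Ivanova, so that assignment is forced.
Picking the cheapest available technician for each shift independently would cost €230, and that bound is achievable.
An optimal schedule: Aug 4→Beaumont, Aug 5→Ivanova, Aug 6→Rossi, Aug 7→Beaumont, Aug 8→Rossi, Aug 9→Ivanova.
Total: 45 + 55 + 15 + 45 + 15 + 55 = €230.

€230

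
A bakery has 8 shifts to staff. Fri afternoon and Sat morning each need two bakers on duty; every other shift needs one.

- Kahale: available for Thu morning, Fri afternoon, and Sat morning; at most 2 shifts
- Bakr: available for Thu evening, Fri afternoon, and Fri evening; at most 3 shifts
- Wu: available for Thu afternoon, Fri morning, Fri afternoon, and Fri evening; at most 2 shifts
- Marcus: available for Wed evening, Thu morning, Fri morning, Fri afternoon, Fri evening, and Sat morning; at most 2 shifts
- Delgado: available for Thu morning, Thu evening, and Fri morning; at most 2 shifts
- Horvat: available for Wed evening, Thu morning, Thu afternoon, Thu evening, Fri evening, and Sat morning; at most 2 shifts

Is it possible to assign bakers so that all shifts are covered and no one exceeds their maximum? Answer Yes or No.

Yes

One valid schedule: Wed evening→Marcus, Thu morning→Delgado, Thu afternoon→Wu, Thu evening→Bakr, Fri morning→Wu, Fri afternoon→Kahale+Bakr, Fri evening→Bakr, Sat morning→Kahale+Marcus.
Loads: Kahale 2/2, Bakr 3/3, Wu 2/2, Marcus 2/2, Delgado 1/2, Horvat 0/2 — all within limits.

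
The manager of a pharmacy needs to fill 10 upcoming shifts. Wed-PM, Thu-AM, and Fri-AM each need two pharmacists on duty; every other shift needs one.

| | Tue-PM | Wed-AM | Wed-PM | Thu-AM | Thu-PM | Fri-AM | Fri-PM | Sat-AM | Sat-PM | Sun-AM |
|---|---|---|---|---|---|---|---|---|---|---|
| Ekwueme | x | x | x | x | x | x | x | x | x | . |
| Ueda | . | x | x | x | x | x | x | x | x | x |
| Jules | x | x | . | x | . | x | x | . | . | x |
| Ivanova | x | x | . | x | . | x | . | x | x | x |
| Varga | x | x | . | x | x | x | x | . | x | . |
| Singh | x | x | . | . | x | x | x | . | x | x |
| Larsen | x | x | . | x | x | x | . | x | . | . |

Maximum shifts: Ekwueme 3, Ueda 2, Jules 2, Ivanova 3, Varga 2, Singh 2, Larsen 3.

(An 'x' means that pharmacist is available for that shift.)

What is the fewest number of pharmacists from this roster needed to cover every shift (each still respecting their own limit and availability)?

13 slots to fill and no one can take more than 3, so at least ⌈13/3⌉ = 5 pharmacists are needed.
Ekwueme, Ueda, Jules, Ivanova, and Larsen alone can cover everything: Tue-PM→Jules, Wed-AM→Larsen, Wed-PM→Ekwueme+Ueda, Thu-AM→Ivanova+Larsen, Thu-PM→Ekwueme, Fri-AM→Ivanova+Larsen, Fri-PM→Ekwueme, Sat-AM→Ivanova, Sat-PM→Ueda, Sun-AM→Jules.

5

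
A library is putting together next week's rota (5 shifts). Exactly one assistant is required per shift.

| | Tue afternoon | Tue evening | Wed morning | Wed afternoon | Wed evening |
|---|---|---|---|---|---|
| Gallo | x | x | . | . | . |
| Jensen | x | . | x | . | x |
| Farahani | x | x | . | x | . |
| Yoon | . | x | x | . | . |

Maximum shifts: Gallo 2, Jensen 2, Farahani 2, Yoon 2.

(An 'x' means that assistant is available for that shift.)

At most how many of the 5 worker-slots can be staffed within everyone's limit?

5

Total capacity across all assistants is 2+2+2+2 = 8, and 5 slots are needed, so at most 5 can be filled.
An assignment achieving 5: Tue afternoon→Gallo, Tue evening→Gallo, Wed morning→Jensen, Wed afternoon→Farahani, Wed evening→Jensen.
Loads: Gallo 2/2, Jensen 2/2, Farahani 1/2, Yoon 0/2.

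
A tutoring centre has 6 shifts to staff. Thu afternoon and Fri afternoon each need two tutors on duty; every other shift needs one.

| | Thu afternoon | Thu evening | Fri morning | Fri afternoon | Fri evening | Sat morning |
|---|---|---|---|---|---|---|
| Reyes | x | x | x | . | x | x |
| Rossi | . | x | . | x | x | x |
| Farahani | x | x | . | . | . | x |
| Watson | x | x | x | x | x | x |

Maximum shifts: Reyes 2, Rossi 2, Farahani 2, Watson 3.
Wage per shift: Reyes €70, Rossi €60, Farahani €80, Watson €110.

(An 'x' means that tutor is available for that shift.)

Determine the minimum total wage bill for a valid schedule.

Fri afternoon can only be covered by Rossi and Watson, so that assignment is forced.
Picking the cheapest available tutor for each shift independently would cost €570, but that ignores the shift limits.
An optimal schedule: Thu afternoon→Reyes+Farahani, Thu evening→Farahani, Fri morning→Reyes, Fri afternoon→Rossi+Watson, Fri evening→Rossi, Sat morning→Watson.
Total: 70 + 80 + 80 + 70 + 60 + 110 + 60 + 110 = €640.

€640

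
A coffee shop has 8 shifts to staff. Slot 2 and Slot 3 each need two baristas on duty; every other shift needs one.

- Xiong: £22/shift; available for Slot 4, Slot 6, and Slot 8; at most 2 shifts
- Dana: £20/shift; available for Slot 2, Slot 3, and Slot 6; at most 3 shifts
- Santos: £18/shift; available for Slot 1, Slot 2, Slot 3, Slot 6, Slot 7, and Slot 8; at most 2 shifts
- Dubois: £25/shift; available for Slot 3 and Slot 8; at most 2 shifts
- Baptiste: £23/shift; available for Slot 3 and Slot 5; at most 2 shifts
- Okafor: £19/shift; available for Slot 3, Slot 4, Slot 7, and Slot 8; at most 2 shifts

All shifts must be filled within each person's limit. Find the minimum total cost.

£201

Slot 1 can only be covered by Santos, so that assignment is forced.
Slot 2 can only be covered by Dana and Santos, so that assignment is forced.
Slot 5 can only be covered by Baptiste, so that assignment is forced.
Picking the cheapest available barista for each shift independently would cost £189, but that ignores the shift limits.
An optimal schedule: Slot 1→Santos, Slot 2→Santos+Dana, Slot 3→Okafor+Dana, Slot 4→Xiong, Slot 5→Baptiste, Slot 6→Dana, Slot 7→Okafor, Slot 8→Xiong.
Total: 18 + 18 + 20 + 19 + 20 + 22 + 23 + 20 + 19 + 22 = £201.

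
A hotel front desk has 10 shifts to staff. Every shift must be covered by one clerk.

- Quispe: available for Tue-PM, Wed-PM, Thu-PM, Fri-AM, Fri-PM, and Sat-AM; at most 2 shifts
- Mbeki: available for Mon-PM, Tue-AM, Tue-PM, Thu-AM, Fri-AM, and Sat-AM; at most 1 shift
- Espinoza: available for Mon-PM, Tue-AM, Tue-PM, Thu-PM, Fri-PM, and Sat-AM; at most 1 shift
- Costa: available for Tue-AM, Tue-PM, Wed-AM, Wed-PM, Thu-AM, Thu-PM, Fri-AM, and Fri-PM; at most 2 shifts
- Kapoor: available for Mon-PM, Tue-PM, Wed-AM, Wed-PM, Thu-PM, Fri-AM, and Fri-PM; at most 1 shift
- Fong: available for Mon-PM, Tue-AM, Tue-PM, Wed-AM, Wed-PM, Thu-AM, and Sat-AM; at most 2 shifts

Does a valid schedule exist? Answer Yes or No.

No

Total capacity is 2+1+1+2+1+2 = 9 but 10 worker-slots are needed — infeasible.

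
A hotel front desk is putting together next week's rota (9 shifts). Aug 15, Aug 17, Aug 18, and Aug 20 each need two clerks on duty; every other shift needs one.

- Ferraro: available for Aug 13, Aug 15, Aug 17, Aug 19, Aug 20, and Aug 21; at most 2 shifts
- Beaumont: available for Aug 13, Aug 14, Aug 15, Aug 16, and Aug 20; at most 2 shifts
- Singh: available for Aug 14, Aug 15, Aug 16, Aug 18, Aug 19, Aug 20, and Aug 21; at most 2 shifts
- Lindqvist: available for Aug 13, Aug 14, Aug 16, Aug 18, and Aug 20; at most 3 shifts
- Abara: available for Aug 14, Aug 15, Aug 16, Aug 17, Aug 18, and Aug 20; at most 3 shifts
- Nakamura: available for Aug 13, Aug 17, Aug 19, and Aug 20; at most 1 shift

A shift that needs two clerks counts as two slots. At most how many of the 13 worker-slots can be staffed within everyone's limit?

Total capacity across all clerks is 2+2+2+3+3+1 = 13, and 13 slots are needed, so at most 13 can be filled.
An assignment achieving 13: Aug 13→Beaumont, Aug 14→Lindqvist, Aug 15→Beaumont+Abara, Aug 16→Lindqvist, Aug 17→Ferraro+Abara, Aug 18→Singh+Lindqvist, Aug 19→Singh, Aug 20→Abara+Nakamura, Aug 21→Ferraro.
Loads: Ferraro 2/2, Beaumont 2/2, Singh 2/2, Lindqvist 3/3, Abara 3/3, Nakamura 1/1.

13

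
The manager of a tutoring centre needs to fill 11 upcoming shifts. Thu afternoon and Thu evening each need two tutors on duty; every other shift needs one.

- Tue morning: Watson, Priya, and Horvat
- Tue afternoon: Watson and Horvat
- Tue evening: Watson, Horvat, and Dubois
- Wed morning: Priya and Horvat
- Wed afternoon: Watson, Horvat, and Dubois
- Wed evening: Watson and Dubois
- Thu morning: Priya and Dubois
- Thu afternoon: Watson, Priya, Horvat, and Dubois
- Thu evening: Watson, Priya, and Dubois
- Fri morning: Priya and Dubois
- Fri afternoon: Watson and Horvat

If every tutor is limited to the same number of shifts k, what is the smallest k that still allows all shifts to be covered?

With 4 tutors and 13 worker-slots to fill, someone must work at least ⌈13/4⌉ = 4 shifts, so k ≥ 4.
k = 4 works: Tue morning→Watson, Tue afternoon→Watson, Tue evening→Horvat, Wed morning→Priya, Wed afternoon→Horvat, Wed evening→Watson, Thu morning→Priya, Thu afternoon→Horvat+Dubois, Thu evening→Priya+Dubois, Fri morning→Priya, Fri afternoon→Watson.
Loads: Watson 4, Priya 4, Horvat 3, Dubois 2 — all ≤ 4.

4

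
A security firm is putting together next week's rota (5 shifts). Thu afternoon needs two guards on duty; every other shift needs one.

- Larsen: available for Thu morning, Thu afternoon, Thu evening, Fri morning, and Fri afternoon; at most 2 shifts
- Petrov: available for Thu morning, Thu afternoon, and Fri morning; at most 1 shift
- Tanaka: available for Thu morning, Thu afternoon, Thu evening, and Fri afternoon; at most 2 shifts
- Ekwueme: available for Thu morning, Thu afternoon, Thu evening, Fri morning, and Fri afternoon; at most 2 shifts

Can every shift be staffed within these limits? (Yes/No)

One valid schedule: Thu morning→Petrov, Thu afternoon→Tanaka+Ekwueme, Thu evening→Larsen, Fri morning→Larsen, Fri afternoon→Tanaka.
Loads: Larsen 2/2, Petrov 1/1, Tanaka 2/2, Ekwueme 1/2 — all within limits.

Yes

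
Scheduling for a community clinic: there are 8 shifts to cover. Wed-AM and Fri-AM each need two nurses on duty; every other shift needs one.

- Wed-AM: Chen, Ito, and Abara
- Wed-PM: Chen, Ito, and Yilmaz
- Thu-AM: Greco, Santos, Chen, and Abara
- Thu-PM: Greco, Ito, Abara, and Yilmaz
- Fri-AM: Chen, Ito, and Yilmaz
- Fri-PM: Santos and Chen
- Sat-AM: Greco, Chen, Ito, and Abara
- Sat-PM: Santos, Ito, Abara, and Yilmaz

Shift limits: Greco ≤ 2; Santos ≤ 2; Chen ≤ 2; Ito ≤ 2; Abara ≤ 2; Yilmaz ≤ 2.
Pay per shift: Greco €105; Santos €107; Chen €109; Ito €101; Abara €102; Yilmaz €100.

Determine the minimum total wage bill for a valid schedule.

Picking the cheapest available nurse for each shift independently would cost €1014, but that ignores the shift limits.
An optimal schedule: Wed-AM→Ito+Abara, Wed-PM→Yilmaz, Thu-AM→Abara, Thu-PM→Greco, Fri-AM→Yilmaz+Ito, Fri-PM→Santos, Sat-AM→Greco, Sat-PM→Santos.
Total: 101 + 102 + 100 + 102 + 105 + 100 + 101 + 107 + 105 + 107 = €1030.

€1030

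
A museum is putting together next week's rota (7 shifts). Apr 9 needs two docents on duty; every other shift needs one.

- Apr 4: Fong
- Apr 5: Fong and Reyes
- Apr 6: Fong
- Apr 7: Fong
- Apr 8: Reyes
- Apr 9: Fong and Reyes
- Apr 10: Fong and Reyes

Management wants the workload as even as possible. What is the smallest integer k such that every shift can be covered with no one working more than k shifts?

With 2 docents and 8 worker-slots to fill, someone must work at least ⌈8/2⌉ = 4 shifts, so k ≥ 4.
k = 4 works: Apr 4→Fong, Apr 5→Reyes, Apr 6→Fong, Apr 7→Fong, Apr 8→Reyes, Apr 9→Fong+Reyes, Apr 10→Reyes.
Loads: Fong 4, Reyes 4 — all ≤ 4.

4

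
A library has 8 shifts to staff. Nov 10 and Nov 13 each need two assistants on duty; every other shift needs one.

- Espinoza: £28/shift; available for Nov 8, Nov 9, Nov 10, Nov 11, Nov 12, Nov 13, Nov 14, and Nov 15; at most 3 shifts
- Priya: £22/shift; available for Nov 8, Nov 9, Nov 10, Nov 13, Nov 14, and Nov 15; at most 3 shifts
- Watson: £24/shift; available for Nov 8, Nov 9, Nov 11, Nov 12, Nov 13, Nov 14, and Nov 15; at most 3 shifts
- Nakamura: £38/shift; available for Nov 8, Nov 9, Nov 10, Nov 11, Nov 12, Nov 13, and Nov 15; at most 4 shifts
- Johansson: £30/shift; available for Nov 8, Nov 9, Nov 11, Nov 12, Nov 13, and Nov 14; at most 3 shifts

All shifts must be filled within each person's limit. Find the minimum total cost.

£252

Picking the cheapest available assistant for each shift independently would cost £232, but that ignores the shift limits.
An optimal schedule: Nov 8→Watson, Nov 9→Espinoza, Nov 10→Priya+Espinoza, Nov 11→Watson, Nov 12→Watson, Nov 13→Espinoza+Johansson, Nov 14→Priya, Nov 15→Priya.
Total: 24 + 28 + 22 + 28 + 24 + 24 + 28 + 30 + 22 + 22 = £252.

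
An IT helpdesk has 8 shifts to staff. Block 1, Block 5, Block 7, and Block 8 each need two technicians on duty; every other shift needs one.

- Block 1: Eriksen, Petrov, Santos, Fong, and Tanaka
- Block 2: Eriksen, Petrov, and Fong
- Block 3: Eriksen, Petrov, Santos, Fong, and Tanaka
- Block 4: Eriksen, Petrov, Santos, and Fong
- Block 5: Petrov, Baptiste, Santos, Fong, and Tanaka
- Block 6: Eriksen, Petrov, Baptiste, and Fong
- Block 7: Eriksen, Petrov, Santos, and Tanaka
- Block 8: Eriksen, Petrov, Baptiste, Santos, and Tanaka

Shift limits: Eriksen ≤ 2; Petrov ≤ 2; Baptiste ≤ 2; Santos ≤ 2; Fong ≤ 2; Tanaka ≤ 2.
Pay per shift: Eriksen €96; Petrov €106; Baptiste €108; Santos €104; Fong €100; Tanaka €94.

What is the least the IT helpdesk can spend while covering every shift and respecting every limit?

Picking the cheapest available technician for each shift independently would cost €1146, but that ignores the shift limits.
An optimal schedule: Block 1→Santos+Fong, Block 2→Eriksen, Block 3→Petrov, Block 4→Eriksen, Block 5→Baptiste+Fong, Block 6→Petrov, Block 7→Santos+Tanaka, Block 8→Baptiste+Tanaka.
Total: 104 + 100 + 96 + 106 + 96 + 108 + 100 + 106 + 104 + 94 + 108 + 94 = €1216.

€1216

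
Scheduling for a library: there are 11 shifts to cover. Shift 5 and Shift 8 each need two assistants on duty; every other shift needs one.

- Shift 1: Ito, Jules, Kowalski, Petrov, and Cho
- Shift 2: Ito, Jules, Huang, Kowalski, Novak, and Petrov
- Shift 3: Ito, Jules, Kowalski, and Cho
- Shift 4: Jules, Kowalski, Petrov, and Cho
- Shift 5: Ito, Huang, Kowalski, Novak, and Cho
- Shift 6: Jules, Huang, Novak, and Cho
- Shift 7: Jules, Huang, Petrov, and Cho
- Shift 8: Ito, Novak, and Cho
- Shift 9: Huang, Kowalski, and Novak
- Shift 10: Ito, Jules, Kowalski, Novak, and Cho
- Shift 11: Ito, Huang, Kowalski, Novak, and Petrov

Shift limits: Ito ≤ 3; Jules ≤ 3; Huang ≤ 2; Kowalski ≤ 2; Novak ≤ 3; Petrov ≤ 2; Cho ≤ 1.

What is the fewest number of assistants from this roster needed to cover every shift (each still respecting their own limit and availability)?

13 slots to fill and no one can take more than 3, so at least ⌈13/3⌉ = 5 assistants are needed.
Ito, Jules, Huang, Kowalski, and Novak alone can cover everything: Shift 1→Ito, Shift 2→Novak, Shift 3→Ito, Shift 4→Jules, Shift 5→Kowalski+Novak, Shift 6→Jules, Shift 7→Jules, Shift 8→Ito+Novak, Shift 9→Huang, Shift 10→Kowalski, Shift 11→Huang.

5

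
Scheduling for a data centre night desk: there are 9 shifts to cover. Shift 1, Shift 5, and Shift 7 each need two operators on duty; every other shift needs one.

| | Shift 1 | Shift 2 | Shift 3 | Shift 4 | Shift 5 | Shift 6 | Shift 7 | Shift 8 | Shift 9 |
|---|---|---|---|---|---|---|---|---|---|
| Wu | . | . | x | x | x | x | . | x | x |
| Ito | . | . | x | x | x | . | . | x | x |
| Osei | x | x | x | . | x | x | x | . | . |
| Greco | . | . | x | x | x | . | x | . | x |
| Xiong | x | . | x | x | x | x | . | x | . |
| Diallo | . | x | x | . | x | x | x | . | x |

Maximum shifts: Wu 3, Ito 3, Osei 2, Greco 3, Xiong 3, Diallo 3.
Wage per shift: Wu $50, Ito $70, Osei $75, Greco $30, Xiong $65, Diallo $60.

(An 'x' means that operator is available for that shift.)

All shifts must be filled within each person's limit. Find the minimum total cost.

$625

Shift 1 can only be covered by Osei and Xiong, so that assignment is forced.
Picking the cheapest available operator for each shift independently would cost $560, but that ignores the shift limits.
An optimal schedule: Shift 1→Xiong+Osei, Shift 2→Diallo, Shift 3→Wu, Shift 4→Greco, Shift 5→Diallo+Xiong, Shift 6→Wu, Shift 7→Greco+Diallo, Shift 8→Wu, Shift 9→Greco.
Total: 65 + 75 + 60 + 50 + 30 + 60 + 65 + 50 + 30 + 60 + 50 + 30 = $625.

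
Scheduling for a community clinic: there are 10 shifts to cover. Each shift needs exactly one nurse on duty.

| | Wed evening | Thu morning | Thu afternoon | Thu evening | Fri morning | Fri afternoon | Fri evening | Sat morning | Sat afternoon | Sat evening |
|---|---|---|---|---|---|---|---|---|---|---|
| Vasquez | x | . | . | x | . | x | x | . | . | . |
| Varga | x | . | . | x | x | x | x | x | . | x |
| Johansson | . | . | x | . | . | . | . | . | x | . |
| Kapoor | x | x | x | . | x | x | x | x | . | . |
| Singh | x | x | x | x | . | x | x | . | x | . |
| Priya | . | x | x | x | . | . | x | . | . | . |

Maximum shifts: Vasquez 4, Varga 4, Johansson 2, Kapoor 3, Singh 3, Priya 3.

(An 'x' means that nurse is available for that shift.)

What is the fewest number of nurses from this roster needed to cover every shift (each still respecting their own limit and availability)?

10 slots to fill and no one can take more than 4, so at least ⌈10/4⌉ = 3 nurses are needed.
Vasquez, Varga, and Singh alone can cover everything: Wed evening→Vasquez, Thu morning→Singh, Thu afternoon→Singh, Thu evening→Vasquez, Fri morning→Varga, Fri afternoon→Vasquez, Fri evening→Vasquez, Sat morning→Varga, Sat afternoon→Singh, Sat evening→Varga.

3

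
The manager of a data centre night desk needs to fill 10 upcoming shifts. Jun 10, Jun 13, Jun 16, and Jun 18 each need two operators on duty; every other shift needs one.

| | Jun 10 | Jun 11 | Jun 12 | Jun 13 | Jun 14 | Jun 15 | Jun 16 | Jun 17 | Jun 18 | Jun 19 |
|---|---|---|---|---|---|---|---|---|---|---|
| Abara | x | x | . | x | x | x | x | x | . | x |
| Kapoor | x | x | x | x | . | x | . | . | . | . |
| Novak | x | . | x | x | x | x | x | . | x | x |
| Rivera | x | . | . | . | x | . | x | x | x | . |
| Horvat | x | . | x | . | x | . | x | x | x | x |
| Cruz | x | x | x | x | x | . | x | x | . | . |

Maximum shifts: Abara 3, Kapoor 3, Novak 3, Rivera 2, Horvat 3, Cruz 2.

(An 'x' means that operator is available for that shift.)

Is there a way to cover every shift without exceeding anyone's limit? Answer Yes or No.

Yes

One valid schedule: Jun 10→Kapoor+Horvat, Jun 11→Abara, Jun 12→Kapoor, Jun 13→Kapoor+Novak, Jun 14→Novak, Jun 15→Abara, Jun 16→Horvat+Cruz, Jun 17→Rivera, Jun 18→Novak+Rivera, Jun 19→Abara.
Loads: Abara 3/3, Kapoor 3/3, Novak 3/3, Rivera 2/2, Horvat 2/3, Cruz 1/2 — all within limits.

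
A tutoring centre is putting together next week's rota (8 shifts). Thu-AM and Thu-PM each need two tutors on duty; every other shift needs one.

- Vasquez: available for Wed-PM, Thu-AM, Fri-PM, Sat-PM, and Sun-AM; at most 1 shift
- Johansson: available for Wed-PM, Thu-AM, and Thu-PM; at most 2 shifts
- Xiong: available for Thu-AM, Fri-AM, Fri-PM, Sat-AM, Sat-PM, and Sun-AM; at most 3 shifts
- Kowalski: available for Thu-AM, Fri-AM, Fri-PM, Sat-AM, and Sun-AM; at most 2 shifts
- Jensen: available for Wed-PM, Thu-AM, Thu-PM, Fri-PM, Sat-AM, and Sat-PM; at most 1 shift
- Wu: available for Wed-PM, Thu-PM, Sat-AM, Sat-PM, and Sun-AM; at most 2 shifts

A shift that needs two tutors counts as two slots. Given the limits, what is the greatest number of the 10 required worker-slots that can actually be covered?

10

Total capacity across all tutors is 1+2+3+2+1+2 = 11, and 10 slots are needed, so at most 10 can be filled.
An assignment achieving 10: Wed-PM→Vasquez, Thu-AM→Johansson+Kowalski, Thu-PM→Johansson+Jensen, Fri-AM→Xiong, Fri-PM→Xiong, Sat-AM→Xiong, Sat-PM→Wu, Sun-AM→Kowalski.
Loads: Vasquez 1/1, Johansson 2/2, Xiong 3/3, Kowalski 2/2, Jensen 1/1, Wu 1/2.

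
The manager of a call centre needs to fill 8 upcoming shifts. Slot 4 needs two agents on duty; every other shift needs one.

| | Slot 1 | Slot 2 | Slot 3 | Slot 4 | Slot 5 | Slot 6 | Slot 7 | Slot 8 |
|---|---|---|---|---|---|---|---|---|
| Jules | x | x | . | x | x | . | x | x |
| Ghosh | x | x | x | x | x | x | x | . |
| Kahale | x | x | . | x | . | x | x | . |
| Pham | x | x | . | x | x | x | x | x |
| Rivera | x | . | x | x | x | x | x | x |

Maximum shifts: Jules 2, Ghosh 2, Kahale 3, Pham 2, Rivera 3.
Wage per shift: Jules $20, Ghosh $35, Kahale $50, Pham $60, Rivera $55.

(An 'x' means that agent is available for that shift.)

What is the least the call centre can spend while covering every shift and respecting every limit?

$370

Picking the cheapest available agent for each shift independently would cost $225, but that ignores the shift limits.
An optimal schedule: Slot 1→Kahale, Slot 2→Jules, Slot 3→Ghosh, Slot 4→Kahale+Rivera, Slot 5→Ghosh, Slot 6→Kahale, Slot 7→Rivera, Slot 8→Jules.
Total: 50 + 20 + 35 + 50 + 55 + 35 + 50 + 55 + 20 = $370.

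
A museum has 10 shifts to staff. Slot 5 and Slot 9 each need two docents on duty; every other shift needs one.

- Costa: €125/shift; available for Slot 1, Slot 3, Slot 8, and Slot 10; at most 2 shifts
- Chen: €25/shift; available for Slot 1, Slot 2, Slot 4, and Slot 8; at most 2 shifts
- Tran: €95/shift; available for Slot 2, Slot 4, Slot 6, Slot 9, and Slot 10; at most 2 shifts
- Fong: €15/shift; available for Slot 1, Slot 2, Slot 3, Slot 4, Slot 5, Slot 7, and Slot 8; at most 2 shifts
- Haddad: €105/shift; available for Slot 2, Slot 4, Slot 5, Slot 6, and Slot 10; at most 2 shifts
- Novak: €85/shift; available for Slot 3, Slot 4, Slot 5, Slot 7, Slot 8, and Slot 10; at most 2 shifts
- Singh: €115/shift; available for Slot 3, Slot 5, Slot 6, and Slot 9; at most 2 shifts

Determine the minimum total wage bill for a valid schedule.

€880

Slot 9 can only be covered by Tran and Singh, so that assignment is forced.
Picking the cheapest available docent for each shift independently would cost €580, but that ignores the shift limits.
An optimal schedule: Slot 1→Fong, Slot 2→Chen, Slot 3→Novak, Slot 4→Haddad, Slot 5→Haddad+Singh, Slot 6→Tran, Slot 7→Fong, Slot 8→Chen, Slot 9→Tran+Singh, Slot 10→Novak.
Total: 15 + 25 + 85 + 105 + 105 + 115 + 95 + 15 + 25 + 95 + 115 + 85 = €880.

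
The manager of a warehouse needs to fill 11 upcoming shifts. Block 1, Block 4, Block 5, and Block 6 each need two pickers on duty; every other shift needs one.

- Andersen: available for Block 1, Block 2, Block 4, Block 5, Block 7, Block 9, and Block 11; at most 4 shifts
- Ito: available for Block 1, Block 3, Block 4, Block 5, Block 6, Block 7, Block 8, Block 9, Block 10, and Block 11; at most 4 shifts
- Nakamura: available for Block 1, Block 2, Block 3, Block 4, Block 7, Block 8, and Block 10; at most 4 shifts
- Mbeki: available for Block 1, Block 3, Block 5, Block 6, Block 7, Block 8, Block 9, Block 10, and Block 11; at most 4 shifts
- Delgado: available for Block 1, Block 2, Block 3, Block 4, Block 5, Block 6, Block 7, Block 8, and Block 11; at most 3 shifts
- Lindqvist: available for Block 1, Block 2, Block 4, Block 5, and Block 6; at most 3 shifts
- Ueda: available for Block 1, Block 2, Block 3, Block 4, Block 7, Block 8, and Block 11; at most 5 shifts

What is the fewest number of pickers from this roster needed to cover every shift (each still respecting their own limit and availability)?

15 slots to fill and no one can take more than 5, so at least ⌈15/5⌉ = 3 pickers are needed.
Any 3 pickers together have capacity at most 5+4+4 = 13 < 15 slots, so 3 can never suffice.
Andersen, Ito, Nakamura, and Mbeki alone can cover everything: Block 1→Nakamura+Mbeki, Block 2→Andersen, Block 3→Ito, Block 4→Andersen+Ito, Block 5→Andersen+Ito, Block 6→Ito+Mbeki, Block 7→Nakamura, Block 8→Nakamura, Block 9→Andersen, Block 10→Nakamura, Block 11→Mbeki.

4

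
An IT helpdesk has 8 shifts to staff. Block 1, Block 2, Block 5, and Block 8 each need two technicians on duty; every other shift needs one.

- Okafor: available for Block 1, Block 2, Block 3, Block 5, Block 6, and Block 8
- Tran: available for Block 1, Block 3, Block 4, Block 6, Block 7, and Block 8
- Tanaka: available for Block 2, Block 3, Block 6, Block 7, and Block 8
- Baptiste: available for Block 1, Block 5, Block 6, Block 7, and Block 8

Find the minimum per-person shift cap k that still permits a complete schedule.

With 4 technicians and 12 worker-slots to fill, someone must work at least ⌈12/4⌉ = 3 shifts, so k ≥ 3.
k = 3 works: Block 1→Okafor+Tran, Block 2→Okafor+Tanaka, Block 3→Tran, Block 4→Tran, Block 5→Okafor+Baptiste, Block 6→Baptiste, Block 7→Tanaka, Block 8→Tanaka+Baptiste.
Loads: Okafor 3, Tran 3, Tanaka 3, Baptiste 3 — all ≤ 3.

3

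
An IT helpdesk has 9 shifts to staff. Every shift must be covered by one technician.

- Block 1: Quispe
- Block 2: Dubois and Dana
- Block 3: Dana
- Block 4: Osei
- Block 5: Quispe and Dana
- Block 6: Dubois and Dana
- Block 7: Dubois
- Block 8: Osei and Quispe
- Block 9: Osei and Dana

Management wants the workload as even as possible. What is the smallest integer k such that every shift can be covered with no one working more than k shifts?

With 4 technicians and 9 worker-slots to fill, someone must work at least ⌈9/4⌉ = 3 shifts, so k ≥ 3.
k = 3 works: Block 1→Quispe, Block 2→Dubois, Block 3→Dana, Block 4→Osei, Block 5→Quispe, Block 6→Dubois, Block 7→Dubois, Block 8→Osei, Block 9→Osei.
Loads: Dubois 3, Osei 3, Quispe 2, Dana 1 — all ≤ 3.

3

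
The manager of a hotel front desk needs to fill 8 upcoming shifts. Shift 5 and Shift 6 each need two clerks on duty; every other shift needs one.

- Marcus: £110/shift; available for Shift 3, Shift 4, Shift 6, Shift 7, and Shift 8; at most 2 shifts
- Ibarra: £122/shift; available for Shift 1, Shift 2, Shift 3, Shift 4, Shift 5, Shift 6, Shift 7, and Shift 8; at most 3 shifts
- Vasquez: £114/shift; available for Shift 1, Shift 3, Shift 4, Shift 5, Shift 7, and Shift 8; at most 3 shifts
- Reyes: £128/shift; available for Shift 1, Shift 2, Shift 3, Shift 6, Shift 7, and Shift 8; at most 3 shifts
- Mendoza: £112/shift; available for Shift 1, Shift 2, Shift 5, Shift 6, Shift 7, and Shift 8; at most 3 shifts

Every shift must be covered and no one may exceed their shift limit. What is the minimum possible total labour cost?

Picking the cheapest available clerk for each shift independently would cost £1112, but that ignores the shift limits.
An optimal schedule: Shift 1→Mendoza, Shift 2→Mendoza, Shift 3→Vasquez, Shift 4→Marcus, Shift 5→Mendoza+Vasquez, Shift 6→Marcus+Ibarra, Shift 7→Vasquez, Shift 8→Ibarra.
Total: 112 + 112 + 114 + 110 + 112 + 114 + 110 + 122 + 114 + 122 = £1142.

£1142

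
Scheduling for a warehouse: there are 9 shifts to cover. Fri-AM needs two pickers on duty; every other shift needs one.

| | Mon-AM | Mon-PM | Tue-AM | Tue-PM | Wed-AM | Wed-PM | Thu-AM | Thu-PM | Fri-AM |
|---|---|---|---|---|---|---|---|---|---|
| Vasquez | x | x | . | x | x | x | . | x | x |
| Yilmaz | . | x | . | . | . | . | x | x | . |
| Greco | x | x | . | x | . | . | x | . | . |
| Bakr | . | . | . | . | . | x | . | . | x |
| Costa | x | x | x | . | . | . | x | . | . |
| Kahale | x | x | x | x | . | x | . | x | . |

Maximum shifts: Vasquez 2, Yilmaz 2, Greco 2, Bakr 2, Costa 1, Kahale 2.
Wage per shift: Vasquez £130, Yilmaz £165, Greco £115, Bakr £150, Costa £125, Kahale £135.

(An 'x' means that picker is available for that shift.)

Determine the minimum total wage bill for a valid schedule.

Wed-AM can only be covered by Vasquez, so that assignment is forced.
Fri-AM can only be covered by Vasquez and Bakr, so that assignment is forced.
Picking the cheapest available picker for each shift independently would cost £1255, but that ignores the shift limits.
An optimal schedule: Mon-AM→Kahale, Mon-PM→Yilmaz, Tue-AM→Costa, Tue-PM→Greco, Wed-AM→Vasquez, Wed-PM→Bakr, Thu-AM→Greco, Thu-PM→Kahale, Fri-AM→Vasquez+Bakr.
Total: 135 + 165 + 125 + 115 + 130 + 150 + 115 + 135 + 130 + 150 = £1350.

£1350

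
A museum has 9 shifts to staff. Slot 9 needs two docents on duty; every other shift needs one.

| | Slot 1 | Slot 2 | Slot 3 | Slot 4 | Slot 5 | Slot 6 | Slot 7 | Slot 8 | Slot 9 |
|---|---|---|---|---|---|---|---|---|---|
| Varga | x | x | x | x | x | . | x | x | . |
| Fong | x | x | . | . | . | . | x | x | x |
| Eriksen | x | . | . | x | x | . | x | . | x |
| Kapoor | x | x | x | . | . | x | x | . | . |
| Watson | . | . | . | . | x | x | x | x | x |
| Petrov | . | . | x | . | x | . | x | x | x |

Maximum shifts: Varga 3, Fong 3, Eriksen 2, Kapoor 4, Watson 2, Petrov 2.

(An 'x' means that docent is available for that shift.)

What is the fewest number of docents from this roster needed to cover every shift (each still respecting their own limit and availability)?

10 slots to fill and no one can take more than 4, so at least ⌈10/4⌉ = 3 docents are needed.
No set of 3 docents can cover every shift (each such set leaves at least one shift with no one available or exceeds a cap).
Varga, Fong, Eriksen, and Kapoor alone can cover everything: Slot 1→Eriksen, Slot 2→Fong, Slot 3→Varga, Slot 4→Varga, Slot 5→Varga, Slot 6→Kapoor, Slot 7→Kapoor, Slot 8→Fong, Slot 9→Fong+Eriksen.

4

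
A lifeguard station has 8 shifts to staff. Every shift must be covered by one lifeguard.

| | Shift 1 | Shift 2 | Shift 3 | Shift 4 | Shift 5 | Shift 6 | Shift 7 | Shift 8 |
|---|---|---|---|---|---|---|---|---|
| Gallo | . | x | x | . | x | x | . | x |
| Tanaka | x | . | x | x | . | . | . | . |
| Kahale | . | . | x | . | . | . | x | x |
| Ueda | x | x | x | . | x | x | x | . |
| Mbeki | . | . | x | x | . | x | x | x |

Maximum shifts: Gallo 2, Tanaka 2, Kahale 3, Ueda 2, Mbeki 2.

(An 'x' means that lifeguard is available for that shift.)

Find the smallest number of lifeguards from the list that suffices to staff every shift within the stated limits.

8 slots to fill and no one can take more than 3, so at least ⌈8/3⌉ = 3 lifeguards are needed.
Any 3 lifeguards together have capacity at most 3+2+2 = 7 < 8 slots, so 3 can never suffice.
Gallo, Tanaka, Kahale, and Ueda alone can cover everything: Shift 1→Tanaka, Shift 2→Gallo, Shift 3→Kahale, Shift 4→Tanaka, Shift 5→Gallo, Shift 6→Ueda, Shift 7→Kahale, Shift 8→Kahale.

4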